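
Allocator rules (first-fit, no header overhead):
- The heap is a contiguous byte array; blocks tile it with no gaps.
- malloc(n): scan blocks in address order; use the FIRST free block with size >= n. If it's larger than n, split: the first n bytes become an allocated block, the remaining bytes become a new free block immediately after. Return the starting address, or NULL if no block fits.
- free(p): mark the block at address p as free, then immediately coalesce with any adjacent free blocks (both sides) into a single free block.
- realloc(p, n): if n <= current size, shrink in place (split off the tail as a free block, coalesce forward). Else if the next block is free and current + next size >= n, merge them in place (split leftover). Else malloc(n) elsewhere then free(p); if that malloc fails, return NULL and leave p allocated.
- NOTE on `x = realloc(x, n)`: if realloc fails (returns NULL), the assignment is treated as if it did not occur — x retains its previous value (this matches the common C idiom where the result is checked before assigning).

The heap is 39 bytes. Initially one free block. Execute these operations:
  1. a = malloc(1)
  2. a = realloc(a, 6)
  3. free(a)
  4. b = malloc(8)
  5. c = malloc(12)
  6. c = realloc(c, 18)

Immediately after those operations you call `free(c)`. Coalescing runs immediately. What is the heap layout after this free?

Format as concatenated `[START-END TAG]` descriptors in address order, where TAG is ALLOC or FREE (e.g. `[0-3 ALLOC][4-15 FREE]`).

Op 1: a = malloc(1) -> a = 0; heap: [0-0 ALLOC][1-38 FREE]
Op 2: a = realloc(a, 6) -> a = 0; heap: [0-5 ALLOC][6-38 FREE]
Op 3: free(a) -> (freed a); heap: [0-38 FREE]
Op 4: b = malloc(8) -> b = 0; heap: [0-7 ALLOC][8-38 FREE]
Op 5: c = malloc(12) -> c = 8; heap: [0-7 ALLOC][8-19 ALLOC][20-38 FREE]
Op 6: c = realloc(c, 18) -> c = 8; heap: [0-7 ALLOC][8-25 ALLOC][26-38 FREE]
free(c): c = 8 -> block [8-25 ALLOC]; mark free, coalesce with adjacent free neighbors -> [0-7 ALLOC][8-38 FREE]

Answer: [0-7 ALLOC][8-38 FREE]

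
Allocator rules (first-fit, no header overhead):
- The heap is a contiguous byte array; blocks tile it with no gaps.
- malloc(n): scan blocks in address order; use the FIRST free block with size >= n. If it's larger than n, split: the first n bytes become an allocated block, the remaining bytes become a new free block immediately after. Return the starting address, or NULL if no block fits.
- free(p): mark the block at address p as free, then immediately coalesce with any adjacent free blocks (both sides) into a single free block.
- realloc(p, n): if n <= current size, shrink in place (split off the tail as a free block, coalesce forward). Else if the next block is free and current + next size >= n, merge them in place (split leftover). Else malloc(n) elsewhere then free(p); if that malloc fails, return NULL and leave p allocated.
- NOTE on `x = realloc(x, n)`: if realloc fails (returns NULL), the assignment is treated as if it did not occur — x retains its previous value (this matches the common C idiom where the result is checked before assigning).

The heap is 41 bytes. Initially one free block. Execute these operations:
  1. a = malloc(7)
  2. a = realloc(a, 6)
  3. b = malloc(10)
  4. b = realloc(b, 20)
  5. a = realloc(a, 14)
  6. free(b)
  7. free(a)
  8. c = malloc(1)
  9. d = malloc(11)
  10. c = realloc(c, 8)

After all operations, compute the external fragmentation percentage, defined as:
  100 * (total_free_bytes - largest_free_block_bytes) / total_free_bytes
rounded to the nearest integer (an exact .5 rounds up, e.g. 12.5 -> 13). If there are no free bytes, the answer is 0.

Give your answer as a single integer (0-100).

Op 1: a = malloc(7) -> a = 0; heap: [0-6 ALLOC][7-40 FREE]
Op 2: a = realloc(a, 6) -> a = 0; heap: [0-5 ALLOC][6-40 FREE]
Op 3: b = malloc(10) -> b = 6; heap: [0-5 ALLOC][6-15 ALLOC][16-40 FREE]
Op 4: b = realloc(b, 20) -> b = 6; heap: [0-5 ALLOC][6-25 ALLOC][26-40 FREE]
Op 5: a = realloc(a, 14) -> a = 26; heap: [0-5 FREE][6-25 ALLOC][26-39 ALLOC][40-40 FREE]
Op 6: free(b) -> (freed b); heap: [0-25 FREE][26-39 ALLOC][40-40 FREE]
Op 7: free(a) -> (freed a); heap: [0-40 FREE]
Op 8: c = malloc(1) -> c = 0; heap: [0-0 ALLOC][1-40 FREE]
Op 9: d = malloc(11) -> d = 1; heap: [0-0 ALLOC][1-11 ALLOC][12-40 FREE]
Op 10: c = realloc(c, 8) -> c = 12; heap: [0-0 FREE][1-11 ALLOC][12-19 ALLOC][20-40 FREE]
Free blocks: [1 21] total_free=22 largest=21 -> 100*(22-21)/22 = 100/22 ≈ 4.545 -> rounds to 5

Answer: 5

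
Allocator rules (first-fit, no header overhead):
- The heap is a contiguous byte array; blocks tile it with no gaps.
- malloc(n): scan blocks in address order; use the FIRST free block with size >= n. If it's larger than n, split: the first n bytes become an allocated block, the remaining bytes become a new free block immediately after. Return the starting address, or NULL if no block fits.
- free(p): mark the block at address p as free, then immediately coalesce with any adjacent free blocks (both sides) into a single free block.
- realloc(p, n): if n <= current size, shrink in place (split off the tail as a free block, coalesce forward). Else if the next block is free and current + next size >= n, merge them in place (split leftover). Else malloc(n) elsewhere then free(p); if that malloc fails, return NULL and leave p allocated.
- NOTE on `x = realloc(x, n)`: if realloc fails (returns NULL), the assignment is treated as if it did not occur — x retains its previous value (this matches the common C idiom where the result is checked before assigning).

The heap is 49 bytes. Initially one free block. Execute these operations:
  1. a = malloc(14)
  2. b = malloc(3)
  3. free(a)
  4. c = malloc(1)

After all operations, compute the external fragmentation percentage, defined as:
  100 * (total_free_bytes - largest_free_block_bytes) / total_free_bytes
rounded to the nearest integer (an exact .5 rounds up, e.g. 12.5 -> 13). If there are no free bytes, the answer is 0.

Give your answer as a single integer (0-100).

Answer: 29

Derivation:
Op 1: a = malloc(14) -> a = 0; heap: [0-13 ALLOC][14-48 FREE]
Op 2: b = malloc(3) -> b = 14; heap: [0-13 ALLOC][14-16 ALLOC][17-48 FREE]
Op 3: free(a) -> (freed a); heap: [0-13 FREE][14-16 ALLOC][17-48 FREE]
Op 4: c = malloc(1) -> c = 0; heap: [0-0 ALLOC][1-13 FREE][14-16 ALLOC][17-48 FREE]
Free blocks: [13 32] total_free=45 largest=32 -> 100*(45-32)/45 = 1300/45 ≈ 28.889 -> rounds to 29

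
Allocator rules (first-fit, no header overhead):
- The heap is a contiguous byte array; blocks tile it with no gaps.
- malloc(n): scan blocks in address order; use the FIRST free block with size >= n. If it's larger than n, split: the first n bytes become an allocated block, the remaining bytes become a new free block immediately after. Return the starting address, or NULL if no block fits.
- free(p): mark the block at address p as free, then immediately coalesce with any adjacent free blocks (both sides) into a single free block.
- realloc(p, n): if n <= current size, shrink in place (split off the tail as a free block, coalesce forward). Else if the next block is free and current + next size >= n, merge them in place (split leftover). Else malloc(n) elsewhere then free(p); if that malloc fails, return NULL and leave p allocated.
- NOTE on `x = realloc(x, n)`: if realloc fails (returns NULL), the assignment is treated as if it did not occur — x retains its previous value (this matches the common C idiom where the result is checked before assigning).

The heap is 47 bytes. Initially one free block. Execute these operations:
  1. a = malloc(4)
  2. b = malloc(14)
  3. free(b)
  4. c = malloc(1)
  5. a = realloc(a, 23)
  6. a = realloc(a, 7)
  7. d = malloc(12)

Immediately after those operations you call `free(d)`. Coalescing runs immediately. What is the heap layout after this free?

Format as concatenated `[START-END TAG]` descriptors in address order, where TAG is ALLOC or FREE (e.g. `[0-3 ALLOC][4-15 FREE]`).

Op 1: a = malloc(4) -> a = 0; heap: [0-3 ALLOC][4-46 FREE]
Op 2: b = malloc(14) -> b = 4; heap: [0-3 ALLOC][4-17 ALLOC][18-46 FREE]
Op 3: free(b) -> (freed b); heap: [0-3 ALLOC][4-46 FREE]
Op 4: c = malloc(1) -> c = 4; heap: [0-3 ALLOC][4-4 ALLOC][5-46 FREE]
Op 5: a = realloc(a, 23) -> a = 5; heap: [0-3 FREE][4-4 ALLOC][5-27 ALLOC][28-46 FREE]
Op 6: a = realloc(a, 7) -> a = 5; heap: [0-3 FREE][4-4 ALLOC][5-11 ALLOC][12-46 FREE]
Op 7: d = malloc(12) -> d = 12; heap: [0-3 FREE][4-4 ALLOC][5-11 ALLOC][12-23 ALLOC][24-46 FREE]
free(d): d = 12 -> block [12-23 ALLOC]; mark free, coalesce with adjacent free neighbors -> [0-3 FREE][4-4 ALLOC][5-11 ALLOC][12-46 FREE]

Answer: [0-3 FREE][4-4 ALLOC][5-11 ALLOC][12-46 FREE]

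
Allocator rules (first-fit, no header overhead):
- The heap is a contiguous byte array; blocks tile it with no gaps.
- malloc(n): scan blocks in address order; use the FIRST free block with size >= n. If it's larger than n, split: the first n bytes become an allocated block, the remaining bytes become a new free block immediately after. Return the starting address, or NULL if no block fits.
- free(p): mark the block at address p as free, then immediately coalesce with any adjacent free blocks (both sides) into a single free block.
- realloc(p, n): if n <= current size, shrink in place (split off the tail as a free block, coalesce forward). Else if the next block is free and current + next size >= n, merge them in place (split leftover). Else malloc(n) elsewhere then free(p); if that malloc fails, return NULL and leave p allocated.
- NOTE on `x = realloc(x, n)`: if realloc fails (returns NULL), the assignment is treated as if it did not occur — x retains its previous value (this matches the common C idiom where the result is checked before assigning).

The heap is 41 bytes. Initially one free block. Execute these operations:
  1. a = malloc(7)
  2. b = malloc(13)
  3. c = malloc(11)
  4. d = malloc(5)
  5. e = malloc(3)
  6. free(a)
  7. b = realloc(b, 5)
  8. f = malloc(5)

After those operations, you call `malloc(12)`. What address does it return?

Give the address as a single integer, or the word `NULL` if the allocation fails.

Answer: NULL

Derivation:
Op 1: a = malloc(7) -> a = 0; heap: [0-6 ALLOC][7-40 FREE]
Op 2: b = malloc(13) -> b = 7; heap: [0-6 ALLOC][7-19 ALLOC][20-40 FREE]
Op 3: c = malloc(11) -> c = 20; heap: [0-6 ALLOC][7-19 ALLOC][20-30 ALLOC][31-40 FREE]
Op 4: d = malloc(5) -> d = 31; heap: [0-6 ALLOC][7-19 ALLOC][20-30 ALLOC][31-35 ALLOC][36-40 FREE]
Op 5: e = malloc(3) -> e = 36; heap: [0-6 ALLOC][7-19 ALLOC][20-30 ALLOC][31-35 ALLOC][36-38 ALLOC][39-40 FREE]
Op 6: free(a) -> (freed a); heap: [0-6 FREE][7-19 ALLOC][20-30 ALLOC][31-35 ALLOC][36-38 ALLOC][39-40 FREE]
Op 7: b = realloc(b, 5) -> b = 7; heap: [0-6 FREE][7-11 ALLOC][12-19 FREE][20-30 ALLOC][31-35 ALLOC][36-38 ALLOC][39-40 FREE]
Op 8: f = malloc(5) -> f = 0; heap: [0-4 ALLOC][5-6 FREE][7-11 ALLOC][12-19 FREE][20-30 ALLOC][31-35 ALLOC][36-38 ALLOC][39-40 FREE]
malloc(12): first-fit scan over [0-4 ALLOC][5-6 FREE][7-11 ALLOC][12-19 FREE][20-30 ALLOC][31-35 ALLOC][36-38 ALLOC][39-40 FREE] -> NULL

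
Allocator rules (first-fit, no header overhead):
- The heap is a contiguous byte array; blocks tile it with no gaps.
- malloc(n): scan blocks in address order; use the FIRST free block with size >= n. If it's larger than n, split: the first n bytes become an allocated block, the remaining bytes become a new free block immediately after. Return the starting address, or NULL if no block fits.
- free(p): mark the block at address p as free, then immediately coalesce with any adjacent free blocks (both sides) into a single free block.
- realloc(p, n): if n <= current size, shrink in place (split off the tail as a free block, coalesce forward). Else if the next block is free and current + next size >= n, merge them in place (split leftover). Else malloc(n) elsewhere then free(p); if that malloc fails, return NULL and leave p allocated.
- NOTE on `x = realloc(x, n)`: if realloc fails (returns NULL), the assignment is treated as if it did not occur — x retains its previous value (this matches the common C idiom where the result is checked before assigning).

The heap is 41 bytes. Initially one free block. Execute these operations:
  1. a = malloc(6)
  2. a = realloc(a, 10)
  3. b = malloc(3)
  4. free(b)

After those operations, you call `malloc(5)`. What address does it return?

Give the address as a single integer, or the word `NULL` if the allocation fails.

Op 1: a = malloc(6) -> a = 0; heap: [0-5 ALLOC][6-40 FREE]
Op 2: a = realloc(a, 10) -> a = 0; heap: [0-9 ALLOC][10-40 FREE]
Op 3: b = malloc(3) -> b = 10; heap: [0-9 ALLOC][10-12 ALLOC][13-40 FREE]
Op 4: free(b) -> (freed b); heap: [0-9 ALLOC][10-40 FREE]
malloc(5): first-fit scan over [0-9 ALLOC][10-40 FREE] -> 10

Answer: 10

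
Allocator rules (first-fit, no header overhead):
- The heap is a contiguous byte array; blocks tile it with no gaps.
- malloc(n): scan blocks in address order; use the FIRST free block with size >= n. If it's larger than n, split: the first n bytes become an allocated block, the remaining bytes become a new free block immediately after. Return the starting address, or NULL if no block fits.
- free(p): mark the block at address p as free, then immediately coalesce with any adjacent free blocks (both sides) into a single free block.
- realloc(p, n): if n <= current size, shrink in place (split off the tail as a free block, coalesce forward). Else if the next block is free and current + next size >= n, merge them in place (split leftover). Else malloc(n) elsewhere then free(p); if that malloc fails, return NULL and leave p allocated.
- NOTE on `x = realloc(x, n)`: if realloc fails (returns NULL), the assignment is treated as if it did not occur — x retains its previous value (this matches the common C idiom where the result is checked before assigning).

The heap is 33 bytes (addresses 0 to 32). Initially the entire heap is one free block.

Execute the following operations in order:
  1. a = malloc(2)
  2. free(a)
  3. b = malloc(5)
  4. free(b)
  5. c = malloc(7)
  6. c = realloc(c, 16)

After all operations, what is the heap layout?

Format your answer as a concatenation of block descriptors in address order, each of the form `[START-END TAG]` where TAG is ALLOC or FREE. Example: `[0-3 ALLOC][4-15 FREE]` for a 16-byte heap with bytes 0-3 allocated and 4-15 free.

Answer: [0-15 ALLOC][16-32 FREE]

Derivation:
Op 1: a = malloc(2) -> a = 0; heap: [0-1 ALLOC][2-32 FREE]
Op 2: free(a) -> (freed a); heap: [0-32 FREE]
Op 3: b = malloc(5) -> b = 0; heap: [0-4 ALLOC][5-32 FREE]
Op 4: free(b) -> (freed b); heap: [0-32 FREE]
Op 5: c = malloc(7) -> c = 0; heap: [0-6 ALLOC][7-32 FREE]
Op 6: c = realloc(c, 16) -> c = 0; heap: [0-15 ALLOC][16-32 FREE]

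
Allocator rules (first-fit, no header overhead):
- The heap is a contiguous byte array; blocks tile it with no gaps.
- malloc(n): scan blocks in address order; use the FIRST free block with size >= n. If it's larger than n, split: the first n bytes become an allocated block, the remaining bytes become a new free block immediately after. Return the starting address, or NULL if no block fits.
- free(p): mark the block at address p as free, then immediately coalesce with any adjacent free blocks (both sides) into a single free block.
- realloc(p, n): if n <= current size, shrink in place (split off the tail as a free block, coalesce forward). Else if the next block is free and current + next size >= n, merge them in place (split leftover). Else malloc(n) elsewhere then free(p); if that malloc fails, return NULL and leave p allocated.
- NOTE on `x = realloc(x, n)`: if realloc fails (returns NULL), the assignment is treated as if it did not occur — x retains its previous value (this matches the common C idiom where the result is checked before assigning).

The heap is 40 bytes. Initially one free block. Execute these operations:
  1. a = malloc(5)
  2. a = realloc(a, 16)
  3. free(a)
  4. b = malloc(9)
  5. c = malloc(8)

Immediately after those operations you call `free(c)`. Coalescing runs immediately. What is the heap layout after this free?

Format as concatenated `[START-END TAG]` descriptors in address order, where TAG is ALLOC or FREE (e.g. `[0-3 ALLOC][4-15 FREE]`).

Answer: [0-8 ALLOC][9-39 FREE]

Derivation:
Op 1: a = malloc(5) -> a = 0; heap: [0-4 ALLOC][5-39 FREE]
Op 2: a = realloc(a, 16) -> a = 0; heap: [0-15 ALLOC][16-39 FREE]
Op 3: free(a) -> (freed a); heap: [0-39 FREE]
Op 4: b = malloc(9) -> b = 0; heap: [0-8 ALLOC][9-39 FREE]
Op 5: c = malloc(8) -> c = 9; heap: [0-8 ALLOC][9-16 ALLOC][17-39 FREE]
free(c): c = 9 -> block [9-16 ALLOC]; mark free, coalesce with adjacent free neighbors -> [0-8 ALLOC][9-39 FREE]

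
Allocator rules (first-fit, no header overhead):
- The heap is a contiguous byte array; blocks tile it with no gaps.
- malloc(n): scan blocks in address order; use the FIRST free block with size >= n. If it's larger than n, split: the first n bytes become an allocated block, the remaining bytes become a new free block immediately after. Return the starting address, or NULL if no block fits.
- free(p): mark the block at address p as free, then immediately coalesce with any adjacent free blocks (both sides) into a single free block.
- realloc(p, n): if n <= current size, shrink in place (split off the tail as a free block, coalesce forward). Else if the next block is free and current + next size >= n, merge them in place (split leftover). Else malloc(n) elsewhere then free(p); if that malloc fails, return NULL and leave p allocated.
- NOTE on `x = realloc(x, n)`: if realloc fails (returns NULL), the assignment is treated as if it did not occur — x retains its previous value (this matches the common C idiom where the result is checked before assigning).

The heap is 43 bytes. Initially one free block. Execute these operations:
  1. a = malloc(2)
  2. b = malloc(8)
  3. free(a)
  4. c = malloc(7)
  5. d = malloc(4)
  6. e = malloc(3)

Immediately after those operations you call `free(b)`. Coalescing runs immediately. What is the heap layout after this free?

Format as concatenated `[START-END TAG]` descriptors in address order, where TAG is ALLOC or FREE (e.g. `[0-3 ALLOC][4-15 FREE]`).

Answer: [0-9 FREE][10-16 ALLOC][17-20 ALLOC][21-23 ALLOC][24-42 FREE]

Derivation:
Op 1: a = malloc(2) -> a = 0; heap: [0-1 ALLOC][2-42 FREE]
Op 2: b = malloc(8) -> b = 2; heap: [0-1 ALLOC][2-9 ALLOC][10-42 FREE]
Op 3: free(a) -> (freed a); heap: [0-1 FREE][2-9 ALLOC][10-42 FREE]
Op 4: c = malloc(7) -> c = 10; heap: [0-1 FREE][2-9 ALLOC][10-16 ALLOC][17-42 FREE]
Op 5: d = malloc(4) -> d = 17; heap: [0-1 FREE][2-9 ALLOC][10-16 ALLOC][17-20 ALLOC][21-42 FREE]
Op 6: e = malloc(3) -> e = 21; heap: [0-1 FREE][2-9 ALLOC][10-16 ALLOC][17-20 ALLOC][21-23 ALLOC][24-42 FREE]
free(b): b = 2 -> block [2-9 ALLOC]; mark free, coalesce with adjacent free neighbors -> [0-9 FREE][10-16 ALLOC][17-20 ALLOC][21-23 ALLOC][24-42 FREE]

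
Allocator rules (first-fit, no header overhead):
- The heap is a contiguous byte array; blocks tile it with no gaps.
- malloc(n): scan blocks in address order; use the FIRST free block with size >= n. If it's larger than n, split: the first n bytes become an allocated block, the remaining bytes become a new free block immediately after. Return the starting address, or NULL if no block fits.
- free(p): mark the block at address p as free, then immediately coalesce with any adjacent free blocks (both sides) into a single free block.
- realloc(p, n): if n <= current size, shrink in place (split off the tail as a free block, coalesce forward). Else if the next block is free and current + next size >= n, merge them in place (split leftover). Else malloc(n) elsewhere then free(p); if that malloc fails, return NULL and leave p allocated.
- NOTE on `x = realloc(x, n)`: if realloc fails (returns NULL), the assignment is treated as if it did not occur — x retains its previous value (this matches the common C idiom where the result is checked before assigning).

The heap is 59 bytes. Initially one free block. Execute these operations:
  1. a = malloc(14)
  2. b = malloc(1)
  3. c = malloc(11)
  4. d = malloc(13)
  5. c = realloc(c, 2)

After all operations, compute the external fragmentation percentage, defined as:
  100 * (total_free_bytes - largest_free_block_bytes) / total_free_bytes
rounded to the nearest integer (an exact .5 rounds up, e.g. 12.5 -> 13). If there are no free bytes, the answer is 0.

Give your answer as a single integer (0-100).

Op 1: a = malloc(14) -> a = 0; heap: [0-13 ALLOC][14-58 FREE]
Op 2: b = malloc(1) -> b = 14; heap: [0-13 ALLOC][14-14 ALLOC][15-58 FREE]
Op 3: c = malloc(11) -> c = 15; heap: [0-13 ALLOC][14-14 ALLOC][15-25 ALLOC][26-58 FREE]
Op 4: d = malloc(13) -> d = 26; heap: [0-13 ALLOC][14-14 ALLOC][15-25 ALLOC][26-38 ALLOC][39-58 FREE]
Op 5: c = realloc(c, 2) -> c = 15; heap: [0-13 ALLOC][14-14 ALLOC][15-16 ALLOC][17-25 FREE][26-38 ALLOC][39-58 FREE]
Free blocks: [9 20] total_free=29 largest=20 -> 100*(29-20)/29 = 900/29 ≈ 31.034 -> rounds to 31

Answer: 31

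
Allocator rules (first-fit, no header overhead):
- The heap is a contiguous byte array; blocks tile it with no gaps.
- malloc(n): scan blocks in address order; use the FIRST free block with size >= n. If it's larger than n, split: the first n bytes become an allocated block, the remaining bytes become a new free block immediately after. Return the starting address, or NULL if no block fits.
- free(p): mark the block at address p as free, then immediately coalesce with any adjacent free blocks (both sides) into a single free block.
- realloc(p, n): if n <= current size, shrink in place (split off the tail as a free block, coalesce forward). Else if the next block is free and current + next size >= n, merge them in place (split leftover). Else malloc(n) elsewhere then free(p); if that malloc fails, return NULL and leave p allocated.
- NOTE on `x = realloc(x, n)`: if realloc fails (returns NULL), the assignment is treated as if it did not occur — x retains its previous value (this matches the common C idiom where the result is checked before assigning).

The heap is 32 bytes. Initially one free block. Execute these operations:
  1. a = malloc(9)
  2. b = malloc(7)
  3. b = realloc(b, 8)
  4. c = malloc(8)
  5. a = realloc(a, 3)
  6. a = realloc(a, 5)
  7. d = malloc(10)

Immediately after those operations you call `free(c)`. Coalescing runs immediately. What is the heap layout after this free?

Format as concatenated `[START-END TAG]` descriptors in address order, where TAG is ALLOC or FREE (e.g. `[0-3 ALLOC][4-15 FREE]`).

Answer: [0-4 ALLOC][5-8 FREE][9-16 ALLOC][17-31 FREE]

Derivation:
Op 1: a = malloc(9) -> a = 0; heap: [0-8 ALLOC][9-31 FREE]
Op 2: b = malloc(7) -> b = 9; heap: [0-8 ALLOC][9-15 ALLOC][16-31 FREE]
Op 3: b = realloc(b, 8) -> b = 9; heap: [0-8 ALLOC][9-16 ALLOC][17-31 FREE]
Op 4: c = malloc(8) -> c = 17; heap: [0-8 ALLOC][9-16 ALLOC][17-24 ALLOC][25-31 FREE]
Op 5: a = realloc(a, 3) -> a = 0; heap: [0-2 ALLOC][3-8 FREE][9-16 ALLOC][17-24 ALLOC][25-31 FREE]
Op 6: a = realloc(a, 5) -> a = 0; heap: [0-4 ALLOC][5-8 FREE][9-16 ALLOC][17-24 ALLOC][25-31 FREE]
Op 7: d = malloc(10) -> d = NULL; heap: [0-4 ALLOC][5-8 FREE][9-16 ALLOC][17-24 ALLOC][25-31 FREE]
free(c): c = 17 -> block [17-24 ALLOC]; mark free, coalesce with adjacent free neighbors -> [0-4 ALLOC][5-8 FREE][9-16 ALLOC][17-31 FREE]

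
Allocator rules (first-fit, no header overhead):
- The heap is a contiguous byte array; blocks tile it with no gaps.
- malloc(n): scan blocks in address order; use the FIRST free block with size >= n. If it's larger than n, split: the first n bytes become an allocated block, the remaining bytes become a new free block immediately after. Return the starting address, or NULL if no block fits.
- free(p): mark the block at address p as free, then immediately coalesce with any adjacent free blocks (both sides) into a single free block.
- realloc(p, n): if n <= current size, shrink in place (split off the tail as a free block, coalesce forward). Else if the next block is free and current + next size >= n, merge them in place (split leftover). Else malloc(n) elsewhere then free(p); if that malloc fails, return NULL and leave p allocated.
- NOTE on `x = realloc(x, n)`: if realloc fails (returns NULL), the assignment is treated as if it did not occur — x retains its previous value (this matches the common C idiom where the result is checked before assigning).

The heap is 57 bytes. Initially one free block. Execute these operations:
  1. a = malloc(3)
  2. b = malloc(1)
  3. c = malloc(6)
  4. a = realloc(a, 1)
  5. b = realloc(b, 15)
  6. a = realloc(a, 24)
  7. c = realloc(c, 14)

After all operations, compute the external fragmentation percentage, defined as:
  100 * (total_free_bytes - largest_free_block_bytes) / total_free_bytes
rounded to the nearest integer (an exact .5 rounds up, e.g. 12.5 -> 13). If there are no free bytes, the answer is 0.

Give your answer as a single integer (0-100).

Op 1: a = malloc(3) -> a = 0; heap: [0-2 ALLOC][3-56 FREE]
Op 2: b = malloc(1) -> b = 3; heap: [0-2 ALLOC][3-3 ALLOC][4-56 FREE]
Op 3: c = malloc(6) -> c = 4; heap: [0-2 ALLOC][3-3 ALLOC][4-9 ALLOC][10-56 FREE]
Op 4: a = realloc(a, 1) -> a = 0; heap: [0-0 ALLOC][1-2 FREE][3-3 ALLOC][4-9 ALLOC][10-56 FREE]
Op 5: b = realloc(b, 15) -> b = 10; heap: [0-0 ALLOC][1-3 FREE][4-9 ALLOC][10-24 ALLOC][25-56 FREE]
Op 6: a = realloc(a, 24) -> a = 25; heap: [0-3 FREE][4-9 ALLOC][10-24 ALLOC][25-48 ALLOC][49-56 FREE]
Op 7: c = realloc(c, 14) -> NULL (c unchanged); heap: [0-3 FREE][4-9 ALLOC][10-24 ALLOC][25-48 ALLOC][49-56 FREE]
Free blocks: [4 8] total_free=12 largest=8 -> 100*(12-8)/12 = 400/12 ≈ 33.333 -> rounds to 33

Answer: 33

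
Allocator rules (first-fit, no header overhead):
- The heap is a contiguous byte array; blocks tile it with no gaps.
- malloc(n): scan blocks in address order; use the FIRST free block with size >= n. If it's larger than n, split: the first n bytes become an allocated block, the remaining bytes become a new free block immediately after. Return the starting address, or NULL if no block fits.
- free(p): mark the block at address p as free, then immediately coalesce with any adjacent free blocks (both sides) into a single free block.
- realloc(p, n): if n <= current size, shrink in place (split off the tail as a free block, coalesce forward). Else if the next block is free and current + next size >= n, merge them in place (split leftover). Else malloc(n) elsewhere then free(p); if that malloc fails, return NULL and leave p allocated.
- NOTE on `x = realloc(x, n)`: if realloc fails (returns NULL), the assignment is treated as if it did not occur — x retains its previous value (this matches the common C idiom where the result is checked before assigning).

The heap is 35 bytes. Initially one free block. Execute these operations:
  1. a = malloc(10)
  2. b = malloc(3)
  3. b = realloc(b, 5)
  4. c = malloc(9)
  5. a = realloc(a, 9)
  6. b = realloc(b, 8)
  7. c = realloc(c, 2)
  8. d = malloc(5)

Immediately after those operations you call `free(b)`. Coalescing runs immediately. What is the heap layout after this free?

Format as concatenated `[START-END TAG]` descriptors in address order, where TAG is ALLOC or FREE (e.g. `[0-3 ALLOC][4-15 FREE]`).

Op 1: a = malloc(10) -> a = 0; heap: [0-9 ALLOC][10-34 FREE]
Op 2: b = malloc(3) -> b = 10; heap: [0-9 ALLOC][10-12 ALLOC][13-34 FREE]
Op 3: b = realloc(b, 5) -> b = 10; heap: [0-9 ALLOC][10-14 ALLOC][15-34 FREE]
Op 4: c = malloc(9) -> c = 15; heap: [0-9 ALLOC][10-14 ALLOC][15-23 ALLOC][24-34 FREE]
Op 5: a = realloc(a, 9) -> a = 0; heap: [0-8 ALLOC][9-9 FREE][10-14 ALLOC][15-23 ALLOC][24-34 FREE]
Op 6: b = realloc(b, 8) -> b = 24; heap: [0-8 ALLOC][9-14 FREE][15-23 ALLOC][24-31 ALLOC][32-34 FREE]
Op 7: c = realloc(c, 2) -> c = 15; heap: [0-8 ALLOC][9-14 FREE][15-16 ALLOC][17-23 FREE][24-31 ALLOC][32-34 FREE]
Op 8: d = malloc(5) -> d = 9; heap: [0-8 ALLOC][9-13 ALLOC][14-14 FREE][15-16 ALLOC][17-23 FREE][24-31 ALLOC][32-34 FREE]
free(b): b = 24 -> block [24-31 ALLOC]; mark free, coalesce with adjacent free neighbors -> [0-8 ALLOC][9-13 ALLOC][14-14 FREE][15-16 ALLOC][17-34 FREE]

Answer: [0-8 ALLOC][9-13 ALLOC][14-14 FREE][15-16 ALLOC][17-34 FREE]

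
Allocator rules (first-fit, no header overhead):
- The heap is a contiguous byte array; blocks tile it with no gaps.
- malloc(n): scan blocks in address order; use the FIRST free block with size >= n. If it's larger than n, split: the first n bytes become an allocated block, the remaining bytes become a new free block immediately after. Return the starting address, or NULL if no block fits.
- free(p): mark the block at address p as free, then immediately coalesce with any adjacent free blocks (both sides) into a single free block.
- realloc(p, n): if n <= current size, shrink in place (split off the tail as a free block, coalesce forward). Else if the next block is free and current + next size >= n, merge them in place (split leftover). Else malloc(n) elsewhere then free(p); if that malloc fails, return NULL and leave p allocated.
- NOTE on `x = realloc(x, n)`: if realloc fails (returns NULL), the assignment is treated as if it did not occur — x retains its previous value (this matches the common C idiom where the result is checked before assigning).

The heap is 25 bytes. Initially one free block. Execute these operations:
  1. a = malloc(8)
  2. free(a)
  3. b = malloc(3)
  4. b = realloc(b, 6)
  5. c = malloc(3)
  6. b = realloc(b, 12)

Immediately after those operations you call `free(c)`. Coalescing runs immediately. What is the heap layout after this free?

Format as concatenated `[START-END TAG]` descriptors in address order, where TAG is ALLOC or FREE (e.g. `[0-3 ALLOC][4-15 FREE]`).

Op 1: a = malloc(8) -> a = 0; heap: [0-7 ALLOC][8-24 FREE]
Op 2: free(a) -> (freed a); heap: [0-24 FREE]
Op 3: b = malloc(3) -> b = 0; heap: [0-2 ALLOC][3-24 FREE]
Op 4: b = realloc(b, 6) -> b = 0; heap: [0-5 ALLOC][6-24 FREE]
Op 5: c = malloc(3) -> c = 6; heap: [0-5 ALLOC][6-8 ALLOC][9-24 FREE]
Op 6: b = realloc(b, 12) -> b = 9; heap: [0-5 FREE][6-8 ALLOC][9-20 ALLOC][21-24 FREE]
free(c): c = 6 -> block [6-8 ALLOC]; mark free, coalesce with adjacent free neighbors -> [0-8 FREE][9-20 ALLOC][21-24 FREE]

Answer: [0-8 FREE][9-20 ALLOC][21-24 FREE]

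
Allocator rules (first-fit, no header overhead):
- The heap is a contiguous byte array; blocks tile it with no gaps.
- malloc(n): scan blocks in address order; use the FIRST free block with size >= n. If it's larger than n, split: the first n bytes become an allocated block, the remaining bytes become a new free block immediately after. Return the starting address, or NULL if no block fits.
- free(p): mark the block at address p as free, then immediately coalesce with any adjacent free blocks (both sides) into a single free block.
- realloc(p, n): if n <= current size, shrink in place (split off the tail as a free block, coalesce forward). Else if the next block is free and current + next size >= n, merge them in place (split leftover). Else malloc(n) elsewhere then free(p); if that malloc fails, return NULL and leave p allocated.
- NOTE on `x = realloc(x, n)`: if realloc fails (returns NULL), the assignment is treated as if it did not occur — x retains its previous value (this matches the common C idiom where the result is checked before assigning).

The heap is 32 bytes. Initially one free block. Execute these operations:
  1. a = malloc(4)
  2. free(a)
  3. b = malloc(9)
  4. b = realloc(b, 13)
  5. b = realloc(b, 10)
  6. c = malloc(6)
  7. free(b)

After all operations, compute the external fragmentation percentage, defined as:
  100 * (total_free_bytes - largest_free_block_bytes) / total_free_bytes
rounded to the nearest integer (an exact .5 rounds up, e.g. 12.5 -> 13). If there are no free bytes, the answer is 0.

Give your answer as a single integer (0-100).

Op 1: a = malloc(4) -> a = 0; heap: [0-3 ALLOC][4-31 FREE]
Op 2: free(a) -> (freed a); heap: [0-31 FREE]
Op 3: b = malloc(9) -> b = 0; heap: [0-8 ALLOC][9-31 FREE]
Op 4: b = realloc(b, 13) -> b = 0; heap: [0-12 ALLOC][13-31 FREE]
Op 5: b = realloc(b, 10) -> b = 0; heap: [0-9 ALLOC][10-31 FREE]
Op 6: c = malloc(6) -> c = 10; heap: [0-9 ALLOC][10-15 ALLOC][16-31 FREE]
Op 7: free(b) -> (freed b); heap: [0-9 FREE][10-15 ALLOC][16-31 FREE]
Free blocks: [10 16] total_free=26 largest=16 -> 100*(26-16)/26 = 1000/26 ≈ 38.462 -> rounds to 38

Answer: 38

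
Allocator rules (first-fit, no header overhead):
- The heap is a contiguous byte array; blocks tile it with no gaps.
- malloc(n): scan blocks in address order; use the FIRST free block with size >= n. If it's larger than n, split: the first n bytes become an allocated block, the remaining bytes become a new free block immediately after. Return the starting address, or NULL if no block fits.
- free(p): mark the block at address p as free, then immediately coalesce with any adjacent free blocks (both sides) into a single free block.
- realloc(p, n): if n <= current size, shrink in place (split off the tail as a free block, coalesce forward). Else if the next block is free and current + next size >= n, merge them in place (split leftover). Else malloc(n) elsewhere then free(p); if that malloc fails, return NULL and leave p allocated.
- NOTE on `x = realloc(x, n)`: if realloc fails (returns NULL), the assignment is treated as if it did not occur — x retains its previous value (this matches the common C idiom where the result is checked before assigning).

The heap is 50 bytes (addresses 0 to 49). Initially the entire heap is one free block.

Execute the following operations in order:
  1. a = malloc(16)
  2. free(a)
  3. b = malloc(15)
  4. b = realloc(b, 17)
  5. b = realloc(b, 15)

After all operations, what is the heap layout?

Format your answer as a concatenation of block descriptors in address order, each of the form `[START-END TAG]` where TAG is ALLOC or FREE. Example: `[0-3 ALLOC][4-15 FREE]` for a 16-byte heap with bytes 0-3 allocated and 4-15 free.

Answer: [0-14 ALLOC][15-49 FREE]

Derivation:
Op 1: a = malloc(16) -> a = 0; heap: [0-15 ALLOC][16-49 FREE]
Op 2: free(a) -> (freed a); heap: [0-49 FREE]
Op 3: b = malloc(15) -> b = 0; heap: [0-14 ALLOC][15-49 FREE]
Op 4: b = realloc(b, 17) -> b = 0; heap: [0-16 ALLOC][17-49 FREE]
Op 5: b = realloc(b, 15) -> b = 0; heap: [0-14 ALLOC][15-49 FREE]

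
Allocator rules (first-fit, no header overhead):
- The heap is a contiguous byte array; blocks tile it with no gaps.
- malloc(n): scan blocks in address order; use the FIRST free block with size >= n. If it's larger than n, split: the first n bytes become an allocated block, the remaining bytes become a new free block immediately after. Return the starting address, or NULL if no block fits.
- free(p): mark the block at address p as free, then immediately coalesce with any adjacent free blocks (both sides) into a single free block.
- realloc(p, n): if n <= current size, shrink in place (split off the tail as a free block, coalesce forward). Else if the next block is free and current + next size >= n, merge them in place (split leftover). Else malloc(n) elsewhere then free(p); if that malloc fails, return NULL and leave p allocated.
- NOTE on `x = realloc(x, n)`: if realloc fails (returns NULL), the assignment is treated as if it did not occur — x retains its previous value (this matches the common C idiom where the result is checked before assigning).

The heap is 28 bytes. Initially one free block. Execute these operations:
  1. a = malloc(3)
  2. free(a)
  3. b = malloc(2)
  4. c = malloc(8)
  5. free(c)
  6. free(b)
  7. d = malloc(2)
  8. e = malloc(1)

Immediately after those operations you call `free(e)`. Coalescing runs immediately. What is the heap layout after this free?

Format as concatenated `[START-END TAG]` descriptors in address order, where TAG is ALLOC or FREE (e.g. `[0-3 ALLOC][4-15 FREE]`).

Op 1: a = malloc(3) -> a = 0; heap: [0-2 ALLOC][3-27 FREE]
Op 2: free(a) -> (freed a); heap: [0-27 FREE]
Op 3: b = malloc(2) -> b = 0; heap: [0-1 ALLOC][2-27 FREE]
Op 4: c = malloc(8) -> c = 2; heap: [0-1 ALLOC][2-9 ALLOC][10-27 FREE]
Op 5: free(c) -> (freed c); heap: [0-1 ALLOC][2-27 FREE]
Op 6: free(b) -> (freed b); heap: [0-27 FREE]
Op 7: d = malloc(2) -> d = 0; heap: [0-1 ALLOC][2-27 FREE]
Op 8: e = malloc(1) -> e = 2; heap: [0-1 ALLOC][2-2 ALLOC][3-27 FREE]
free(e): e = 2 -> block [2-2 ALLOC]; mark free, coalesce with adjacent free neighbors -> [0-1 ALLOC][2-27 FREE]

Answer: [0-1 ALLOC][2-27 FREE]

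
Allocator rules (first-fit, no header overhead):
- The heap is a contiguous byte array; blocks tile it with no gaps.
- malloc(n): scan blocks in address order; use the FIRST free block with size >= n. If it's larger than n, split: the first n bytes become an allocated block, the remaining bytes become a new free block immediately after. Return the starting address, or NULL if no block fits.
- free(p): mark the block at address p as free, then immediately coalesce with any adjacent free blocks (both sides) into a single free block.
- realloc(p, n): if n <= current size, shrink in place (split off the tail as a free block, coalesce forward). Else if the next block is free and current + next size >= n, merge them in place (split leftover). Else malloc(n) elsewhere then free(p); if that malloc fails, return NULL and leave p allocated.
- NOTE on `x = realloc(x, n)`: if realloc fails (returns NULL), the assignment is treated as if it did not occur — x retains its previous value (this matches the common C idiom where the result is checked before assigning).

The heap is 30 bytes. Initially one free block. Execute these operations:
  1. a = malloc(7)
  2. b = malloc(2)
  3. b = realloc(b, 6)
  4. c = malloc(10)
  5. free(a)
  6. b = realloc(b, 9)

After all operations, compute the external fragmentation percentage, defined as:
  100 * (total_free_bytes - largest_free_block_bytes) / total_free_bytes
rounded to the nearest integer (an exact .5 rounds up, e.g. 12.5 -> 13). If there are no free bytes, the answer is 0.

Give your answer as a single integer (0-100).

Op 1: a = malloc(7) -> a = 0; heap: [0-6 ALLOC][7-29 FREE]
Op 2: b = malloc(2) -> b = 7; heap: [0-6 ALLOC][7-8 ALLOC][9-29 FREE]
Op 3: b = realloc(b, 6) -> b = 7; heap: [0-6 ALLOC][7-12 ALLOC][13-29 FREE]
Op 4: c = malloc(10) -> c = 13; heap: [0-6 ALLOC][7-12 ALLOC][13-22 ALLOC][23-29 FREE]
Op 5: free(a) -> (freed a); heap: [0-6 FREE][7-12 ALLOC][13-22 ALLOC][23-29 FREE]
Op 6: b = realloc(b, 9) -> NULL (b unchanged); heap: [0-6 FREE][7-12 ALLOC][13-22 ALLOC][23-29 FREE]
Free blocks: [7 7] total_free=14 largest=7 -> 100*(14-7)/14 = 700/14 = 50

Answer: 50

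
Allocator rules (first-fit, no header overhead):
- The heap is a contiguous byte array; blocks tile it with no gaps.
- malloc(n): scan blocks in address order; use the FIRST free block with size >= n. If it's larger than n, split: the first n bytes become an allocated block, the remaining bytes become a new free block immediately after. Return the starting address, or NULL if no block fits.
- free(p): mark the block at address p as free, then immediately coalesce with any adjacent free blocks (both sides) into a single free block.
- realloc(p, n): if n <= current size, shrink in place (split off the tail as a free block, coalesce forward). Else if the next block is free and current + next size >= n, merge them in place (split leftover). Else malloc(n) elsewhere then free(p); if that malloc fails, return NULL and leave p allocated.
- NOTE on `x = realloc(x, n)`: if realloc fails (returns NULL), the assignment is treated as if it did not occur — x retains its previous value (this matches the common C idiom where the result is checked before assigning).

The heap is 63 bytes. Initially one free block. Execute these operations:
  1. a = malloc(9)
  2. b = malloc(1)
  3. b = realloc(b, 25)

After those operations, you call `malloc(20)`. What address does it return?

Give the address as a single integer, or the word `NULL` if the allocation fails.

Op 1: a = malloc(9) -> a = 0; heap: [0-8 ALLOC][9-62 FREE]
Op 2: b = malloc(1) -> b = 9; heap: [0-8 ALLOC][9-9 ALLOC][10-62 FREE]
Op 3: b = realloc(b, 25) -> b = 9; heap: [0-8 ALLOC][9-33 ALLOC][34-62 FREE]
malloc(20): first-fit scan over [0-8 ALLOC][9-33 ALLOC][34-62 FREE] -> 34

Answer: 34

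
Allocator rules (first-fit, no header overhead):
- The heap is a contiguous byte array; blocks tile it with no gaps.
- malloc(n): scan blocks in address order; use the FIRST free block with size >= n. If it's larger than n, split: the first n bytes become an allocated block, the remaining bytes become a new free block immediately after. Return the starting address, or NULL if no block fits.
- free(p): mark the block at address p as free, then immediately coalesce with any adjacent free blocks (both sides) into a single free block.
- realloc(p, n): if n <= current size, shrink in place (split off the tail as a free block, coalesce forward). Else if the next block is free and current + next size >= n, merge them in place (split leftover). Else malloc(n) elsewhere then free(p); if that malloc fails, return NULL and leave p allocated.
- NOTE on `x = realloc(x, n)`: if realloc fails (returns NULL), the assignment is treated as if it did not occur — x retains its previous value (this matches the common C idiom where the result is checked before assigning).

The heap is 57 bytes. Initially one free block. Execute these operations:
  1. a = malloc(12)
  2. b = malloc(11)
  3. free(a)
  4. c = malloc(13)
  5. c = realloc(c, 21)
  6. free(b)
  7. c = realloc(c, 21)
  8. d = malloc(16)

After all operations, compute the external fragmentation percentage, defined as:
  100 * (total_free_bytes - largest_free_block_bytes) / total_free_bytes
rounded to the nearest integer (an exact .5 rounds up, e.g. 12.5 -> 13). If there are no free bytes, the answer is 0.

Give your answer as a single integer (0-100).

Answer: 35

Derivation:
Op 1: a = malloc(12) -> a = 0; heap: [0-11 ALLOC][12-56 FREE]
Op 2: b = malloc(11) -> b = 12; heap: [0-11 ALLOC][12-22 ALLOC][23-56 FREE]
Op 3: free(a) -> (freed a); heap: [0-11 FREE][12-22 ALLOC][23-56 FREE]
Op 4: c = malloc(13) -> c = 23; heap: [0-11 FREE][12-22 ALLOC][23-35 ALLOC][36-56 FREE]
Op 5: c = realloc(c, 21) -> c = 23; heap: [0-11 FREE][12-22 ALLOC][23-43 ALLOC][44-56 FREE]
Op 6: free(b) -> (freed b); heap: [0-22 FREE][23-43 ALLOC][44-56 FREE]
Op 7: c = realloc(c, 21) -> c = 23; heap: [0-22 FREE][23-43 ALLOC][44-56 FREE]
Op 8: d = malloc(16) -> d = 0; heap: [0-15 ALLOC][16-22 FREE][23-43 ALLOC][44-56 FREE]
Free blocks: [7 13] total_free=20 largest=13 -> 100*(20-13)/20 = 700/20 = 35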